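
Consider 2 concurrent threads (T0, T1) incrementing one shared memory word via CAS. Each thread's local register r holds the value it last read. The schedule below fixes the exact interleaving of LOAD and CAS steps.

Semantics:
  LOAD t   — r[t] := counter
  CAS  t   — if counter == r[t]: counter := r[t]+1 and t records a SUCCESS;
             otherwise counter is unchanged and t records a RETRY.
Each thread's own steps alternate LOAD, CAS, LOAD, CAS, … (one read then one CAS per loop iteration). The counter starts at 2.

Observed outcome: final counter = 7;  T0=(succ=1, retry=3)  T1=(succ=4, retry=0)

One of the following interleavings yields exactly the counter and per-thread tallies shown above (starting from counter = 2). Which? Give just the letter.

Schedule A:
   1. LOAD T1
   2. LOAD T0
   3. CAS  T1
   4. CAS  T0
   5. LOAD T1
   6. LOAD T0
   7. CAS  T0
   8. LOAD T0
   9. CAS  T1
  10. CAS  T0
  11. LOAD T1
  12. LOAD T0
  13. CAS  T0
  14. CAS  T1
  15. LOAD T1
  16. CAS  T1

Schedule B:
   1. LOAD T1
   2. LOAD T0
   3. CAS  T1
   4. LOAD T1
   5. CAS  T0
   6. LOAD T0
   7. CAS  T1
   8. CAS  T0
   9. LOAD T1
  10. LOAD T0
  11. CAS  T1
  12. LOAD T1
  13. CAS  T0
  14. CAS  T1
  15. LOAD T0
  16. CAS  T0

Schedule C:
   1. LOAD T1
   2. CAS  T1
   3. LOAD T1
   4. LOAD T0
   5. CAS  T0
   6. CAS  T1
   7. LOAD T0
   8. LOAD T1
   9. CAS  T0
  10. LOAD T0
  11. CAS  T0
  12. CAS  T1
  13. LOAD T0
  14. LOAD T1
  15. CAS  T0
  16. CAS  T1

B

Simulating candidate B:
[1] T1.load  rd  (counter 2, T1.r 2)
[2] T0.load  rd  (counter 2, T0.r 2)
[3] T1.cas  hit  (counter 3, T1.r 2)
[4] T1.load  rd  (counter 3, T1.r 3)
[5] T0.cas  miss  (counter 3, T0.r 2)
[6] T0.load  rd  (counter 3, T0.r 3)
[7] T1.cas  hit  (counter 4, T1.r 3)
[8] T0.cas  miss  (counter 4, T0.r 3)
[9] T1.load  rd  (counter 4, T1.r 4)
[10] T0.load  rd  (counter 4, T0.r 4)
[11] T1.cas  hit  (counter 5, T1.r 4)
[12] T1.load  rd  (counter 5, T1.r 5)
[13] T0.cas  miss  (counter 5, T0.r 4)
[14] T1.cas  hit  (counter 6, T1.r 5)
[15] T0.load  rd  (counter 6, T0.r 6)
[16] T0.cas  hit  (counter 7, T0.r 6)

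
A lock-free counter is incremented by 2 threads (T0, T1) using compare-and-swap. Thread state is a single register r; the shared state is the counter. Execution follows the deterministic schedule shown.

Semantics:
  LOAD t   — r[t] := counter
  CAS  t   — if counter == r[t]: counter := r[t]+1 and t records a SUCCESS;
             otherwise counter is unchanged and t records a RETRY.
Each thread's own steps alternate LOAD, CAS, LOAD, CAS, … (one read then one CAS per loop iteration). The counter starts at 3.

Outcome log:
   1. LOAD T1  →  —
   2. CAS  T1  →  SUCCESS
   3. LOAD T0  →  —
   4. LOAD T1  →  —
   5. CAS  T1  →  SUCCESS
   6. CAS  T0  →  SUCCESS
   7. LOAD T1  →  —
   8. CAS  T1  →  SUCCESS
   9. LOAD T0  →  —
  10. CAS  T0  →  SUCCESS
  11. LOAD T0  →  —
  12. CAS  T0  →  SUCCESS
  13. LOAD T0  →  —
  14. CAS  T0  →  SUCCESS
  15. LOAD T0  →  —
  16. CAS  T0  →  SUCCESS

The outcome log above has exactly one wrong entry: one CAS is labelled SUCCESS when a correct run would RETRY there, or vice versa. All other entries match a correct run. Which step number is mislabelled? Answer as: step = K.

step = 6

Reference trace:
T1 LOAD — after: cnt=3, r=3 — load
T1 CAS — after: cnt=4, r=3 — ok
T0 LOAD — after: cnt=4, r=4 — load
T1 LOAD — after: cnt=4, r=4 — load
T1 CAS — after: cnt=5, r=4 — ok
T0 CAS — after: cnt=5, r=4 — retry
T1 LOAD — after: cnt=5, r=5 — load
T1 CAS — after: cnt=6, r=5 — ok
T0 LOAD — after: cnt=6, r=6 — load
T0 CAS — after: cnt=7, r=6 — ok
T0 LOAD — after: cnt=7, r=7 — load
T0 CAS — after: cnt=8, r=7 — ok
T0 LOAD — after: cnt=8, r=8 — load
T0 CAS — after: cnt=9, r=8 — ok
T0 LOAD — after: cnt=9, r=9 — load
T0 CAS — after: cnt=10, r=9 — ok
Flip is step 6.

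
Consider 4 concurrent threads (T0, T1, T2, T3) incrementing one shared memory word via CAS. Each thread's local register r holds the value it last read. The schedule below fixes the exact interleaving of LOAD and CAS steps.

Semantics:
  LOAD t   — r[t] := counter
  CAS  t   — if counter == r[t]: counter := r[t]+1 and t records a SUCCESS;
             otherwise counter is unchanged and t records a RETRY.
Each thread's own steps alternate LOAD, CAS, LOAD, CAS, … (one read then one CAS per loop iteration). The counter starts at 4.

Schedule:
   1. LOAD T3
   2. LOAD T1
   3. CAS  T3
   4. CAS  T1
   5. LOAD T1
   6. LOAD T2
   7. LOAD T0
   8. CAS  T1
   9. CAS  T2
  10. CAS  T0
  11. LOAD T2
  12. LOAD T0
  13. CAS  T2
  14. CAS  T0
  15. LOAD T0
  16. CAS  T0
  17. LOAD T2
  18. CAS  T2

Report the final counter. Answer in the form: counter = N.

#1 T3 reads 4
#2 T1 reads 4
#3 T3 CAS(4→5) writes; counter now 5
#4 T1 CAS(4→5) fails; counter now 5
#5 T1 reads 5
#6 T2 reads 5
#7 T0 reads 5
#8 T1 CAS(5→6) writes; counter now 6
#9 T2 CAS(5→6) fails; counter now 6
#10 T0 CAS(5→6) fails; counter now 6
#11 T2 reads 6
#12 T0 reads 6
#13 T2 CAS(6→7) writes; counter now 7
#14 T0 CAS(6→7) fails; counter now 7
#15 T0 reads 7
#16 T0 CAS(7→8) writes; counter now 8
#17 T2 reads 8
#18 T2 CAS(8→9) writes; counter now 9

counter = 9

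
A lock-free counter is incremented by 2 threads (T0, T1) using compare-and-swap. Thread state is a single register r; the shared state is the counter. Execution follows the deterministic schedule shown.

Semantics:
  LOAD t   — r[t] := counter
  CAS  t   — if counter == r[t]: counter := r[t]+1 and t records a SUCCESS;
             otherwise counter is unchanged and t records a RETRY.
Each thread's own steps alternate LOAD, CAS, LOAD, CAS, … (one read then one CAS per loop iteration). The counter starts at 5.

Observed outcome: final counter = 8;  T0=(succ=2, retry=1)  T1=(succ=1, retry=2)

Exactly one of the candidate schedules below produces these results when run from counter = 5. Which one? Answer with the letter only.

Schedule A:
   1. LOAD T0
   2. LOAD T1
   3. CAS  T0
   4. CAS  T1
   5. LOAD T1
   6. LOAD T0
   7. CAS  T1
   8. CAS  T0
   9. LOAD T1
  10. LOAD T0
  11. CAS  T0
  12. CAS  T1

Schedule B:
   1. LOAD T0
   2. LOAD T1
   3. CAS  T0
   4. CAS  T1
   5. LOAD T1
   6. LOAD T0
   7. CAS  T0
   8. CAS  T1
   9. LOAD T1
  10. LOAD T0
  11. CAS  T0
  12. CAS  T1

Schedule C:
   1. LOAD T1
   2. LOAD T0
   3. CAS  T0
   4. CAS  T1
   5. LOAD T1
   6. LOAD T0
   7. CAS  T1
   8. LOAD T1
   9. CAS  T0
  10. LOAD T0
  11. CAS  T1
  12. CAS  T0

Tracing schedule A:
   1) LOAD T0:  M=5  r_T0=5
   2) LOAD T1:  M=5  r_T1=5
   3) CAS  T0:  M=6  r_T0=5 ✓
   4) CAS  T1:  M=6  r_T1=5 ✗
   5) LOAD T1:  M=6  r_T1=6
   6) LOAD T0:  M=6  r_T0=6
   7) CAS  T1:  M=7  r_T1=6 ✓
   8) CAS  T0:  M=7  r_T0=6 ✗
   9) LOAD T1:  M=7  r_T1=7
  10) LOAD T0:  M=7  r_T0=7
  11) CAS  T0:  M=8  r_T0=7 ✓
  12) CAS  T1:  M=8  r_T1=7 ✗

A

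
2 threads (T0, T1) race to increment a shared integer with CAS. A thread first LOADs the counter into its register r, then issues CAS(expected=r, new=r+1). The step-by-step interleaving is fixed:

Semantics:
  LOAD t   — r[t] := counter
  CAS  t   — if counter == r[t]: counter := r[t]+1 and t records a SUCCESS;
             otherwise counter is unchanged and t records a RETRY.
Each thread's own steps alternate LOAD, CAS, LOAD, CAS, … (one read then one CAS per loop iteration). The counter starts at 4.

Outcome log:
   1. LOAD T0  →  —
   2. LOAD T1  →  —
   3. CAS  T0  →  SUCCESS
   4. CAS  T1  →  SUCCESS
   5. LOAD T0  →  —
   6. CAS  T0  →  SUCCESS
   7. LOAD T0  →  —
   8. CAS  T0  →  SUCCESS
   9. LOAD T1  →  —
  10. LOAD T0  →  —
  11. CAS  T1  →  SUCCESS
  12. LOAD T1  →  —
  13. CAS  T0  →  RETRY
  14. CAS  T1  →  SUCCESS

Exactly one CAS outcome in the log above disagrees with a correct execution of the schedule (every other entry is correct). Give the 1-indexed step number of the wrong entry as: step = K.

Reference trace:
#1 T0 reads 4
#2 T1 reads 4
#3 T0 CAS(4→5) writes; counter now 5
#4 T1 CAS(4→5) fails; counter now 5
#5 T0 reads 5
#6 T0 CAS(5→6) writes; counter now 6
#7 T0 reads 6
#8 T0 CAS(6→7) writes; counter now 7
#9 T1 reads 7
#10 T0 reads 7
#11 T1 CAS(7→8) writes; counter now 8
#12 T1 reads 8
#13 T0 CAS(7→8) fails; counter now 8
#14 T1 CAS(8→9) writes; counter now 9
Log disagrees first at step 4.

step = 4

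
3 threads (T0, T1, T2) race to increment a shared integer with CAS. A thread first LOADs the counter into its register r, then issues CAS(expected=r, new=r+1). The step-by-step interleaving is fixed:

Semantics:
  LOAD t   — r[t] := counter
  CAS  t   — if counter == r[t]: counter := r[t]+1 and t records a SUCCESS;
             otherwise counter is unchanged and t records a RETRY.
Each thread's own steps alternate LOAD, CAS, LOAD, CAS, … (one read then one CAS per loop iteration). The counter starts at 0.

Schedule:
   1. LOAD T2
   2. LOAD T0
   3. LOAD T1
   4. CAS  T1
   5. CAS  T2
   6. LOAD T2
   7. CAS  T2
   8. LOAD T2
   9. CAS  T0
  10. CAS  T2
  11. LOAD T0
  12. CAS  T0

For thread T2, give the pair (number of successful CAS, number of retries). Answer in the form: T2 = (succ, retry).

#1 T2 reads 0
#2 T0 reads 0
#3 T1 reads 0
#4 T1 CAS(0→1) writes; counter now 1
#5 T2 CAS(0→1) fails; counter now 1
#6 T2 reads 1
#7 T2 CAS(1→2) writes; counter now 2
#8 T2 reads 2
#9 T0 CAS(0→1) fails; counter now 2
#10 T2 CAS(2→3) writes; counter now 3
#11 T0 reads 3
#12 T0 CAS(3→4) writes; counter now 4

T2 = (2, 1)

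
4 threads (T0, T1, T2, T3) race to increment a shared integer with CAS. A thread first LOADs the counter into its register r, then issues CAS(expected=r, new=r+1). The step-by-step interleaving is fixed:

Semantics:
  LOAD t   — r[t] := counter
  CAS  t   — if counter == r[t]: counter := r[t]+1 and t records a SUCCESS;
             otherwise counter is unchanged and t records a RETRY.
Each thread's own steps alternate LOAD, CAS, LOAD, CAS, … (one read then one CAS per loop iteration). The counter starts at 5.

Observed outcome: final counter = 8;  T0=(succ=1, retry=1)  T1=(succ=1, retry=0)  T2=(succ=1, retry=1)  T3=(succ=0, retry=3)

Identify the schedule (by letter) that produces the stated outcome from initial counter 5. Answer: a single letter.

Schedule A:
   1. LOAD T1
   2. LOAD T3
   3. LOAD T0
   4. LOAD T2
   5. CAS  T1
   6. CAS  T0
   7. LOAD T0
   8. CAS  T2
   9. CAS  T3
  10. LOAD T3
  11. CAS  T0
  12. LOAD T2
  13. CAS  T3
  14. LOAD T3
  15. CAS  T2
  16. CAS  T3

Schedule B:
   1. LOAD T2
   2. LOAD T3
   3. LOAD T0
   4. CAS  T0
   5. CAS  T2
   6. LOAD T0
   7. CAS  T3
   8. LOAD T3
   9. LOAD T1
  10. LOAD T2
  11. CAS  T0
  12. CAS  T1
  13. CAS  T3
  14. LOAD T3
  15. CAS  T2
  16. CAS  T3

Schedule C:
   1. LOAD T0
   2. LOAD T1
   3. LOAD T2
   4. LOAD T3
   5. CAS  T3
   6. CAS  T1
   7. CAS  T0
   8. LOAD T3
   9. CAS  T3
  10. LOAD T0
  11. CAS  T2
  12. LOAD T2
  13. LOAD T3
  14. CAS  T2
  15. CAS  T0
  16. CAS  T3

Simulating candidate A:
#1 T1 reads 5
#2 T3 reads 5
#3 T0 reads 5
#4 T2 reads 5
#5 T1 CAS(5→6) writes; counter now 6
#6 T0 CAS(5→6) fails; counter now 6
#7 T0 reads 6
#8 T2 CAS(5→6) fails; counter now 6
#9 T3 CAS(5→6) fails; counter now 6
#10 T3 reads 6
#11 T0 CAS(6→7) writes; counter now 7
#12 T2 reads 7
#13 T3 CAS(6→7) fails; counter now 7
#14 T3 reads 7
#15 T2 CAS(7→8) writes; counter now 8
#16 T3 CAS(7→8) fails; counter now 8

A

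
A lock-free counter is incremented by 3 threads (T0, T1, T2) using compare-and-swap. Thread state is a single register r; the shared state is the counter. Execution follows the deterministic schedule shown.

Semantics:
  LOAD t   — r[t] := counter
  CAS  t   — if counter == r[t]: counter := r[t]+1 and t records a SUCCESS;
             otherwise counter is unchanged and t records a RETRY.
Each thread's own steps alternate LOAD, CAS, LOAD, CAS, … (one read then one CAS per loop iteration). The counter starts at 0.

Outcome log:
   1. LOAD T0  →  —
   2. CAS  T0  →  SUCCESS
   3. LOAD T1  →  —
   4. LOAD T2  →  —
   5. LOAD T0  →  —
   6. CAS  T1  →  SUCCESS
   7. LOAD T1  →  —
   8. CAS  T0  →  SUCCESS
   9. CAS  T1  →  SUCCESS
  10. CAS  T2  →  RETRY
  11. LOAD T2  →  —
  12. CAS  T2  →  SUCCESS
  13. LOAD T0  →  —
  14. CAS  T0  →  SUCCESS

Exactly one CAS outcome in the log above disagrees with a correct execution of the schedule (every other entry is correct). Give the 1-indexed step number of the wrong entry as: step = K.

Reference trace:
   1) LOAD T0:  M=0  r_T0=0
   2) CAS  T0:  M=1  r_T0=0 ✓
   3) LOAD T1:  M=1  r_T1=1
   4) LOAD T2:  M=1  r_T2=1
   5) LOAD T0:  M=1  r_T0=1
   6) CAS  T1:  M=2  r_T1=1 ✓
   7) LOAD T1:  M=2  r_T1=2
   8) CAS  T0:  M=2  r_T0=1 ✗
   9) CAS  T1:  M=3  r_T1=2 ✓
  10) CAS  T2:  M=3  r_T2=1 ✗
  11) LOAD T2:  M=3  r_T2=3
  12) CAS  T2:  M=4  r_T2=3 ✓
  13) LOAD T0:  M=4  r_T0=4
  14) CAS  T0:  M=5  r_T0=4 ✓
Log disagrees first at step 8.

step = 8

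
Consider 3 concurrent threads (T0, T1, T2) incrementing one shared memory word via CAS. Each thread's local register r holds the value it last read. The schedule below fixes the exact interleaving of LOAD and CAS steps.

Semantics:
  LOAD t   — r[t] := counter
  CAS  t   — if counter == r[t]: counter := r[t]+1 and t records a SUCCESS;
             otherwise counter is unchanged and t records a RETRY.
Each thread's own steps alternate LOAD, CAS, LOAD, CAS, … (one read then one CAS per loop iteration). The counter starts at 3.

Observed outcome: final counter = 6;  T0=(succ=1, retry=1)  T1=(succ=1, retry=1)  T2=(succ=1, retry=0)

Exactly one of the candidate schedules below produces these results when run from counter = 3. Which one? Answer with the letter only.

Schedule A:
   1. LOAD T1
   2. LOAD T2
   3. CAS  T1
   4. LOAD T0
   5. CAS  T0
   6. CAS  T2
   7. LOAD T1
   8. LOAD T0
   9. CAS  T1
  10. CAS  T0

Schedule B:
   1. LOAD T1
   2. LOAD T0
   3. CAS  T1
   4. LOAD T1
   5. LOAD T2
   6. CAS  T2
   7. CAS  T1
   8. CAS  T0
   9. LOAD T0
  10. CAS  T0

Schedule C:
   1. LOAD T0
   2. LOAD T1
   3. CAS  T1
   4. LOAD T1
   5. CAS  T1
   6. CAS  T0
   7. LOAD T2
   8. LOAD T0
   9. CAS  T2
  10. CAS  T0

B

Simulating candidate B:
1. LOAD T1 → mem=3 r[T1]=3 [LOAD]
2. LOAD T0 → mem=3 r[T0]=3 [LOAD]
3. CAS T1 → mem=4 r[T1]=3 [OK]
4. LOAD T1 → mem=4 r[T1]=4 [LOAD]
5. LOAD T2 → mem=4 r[T2]=4 [LOAD]
6. CAS T2 → mem=5 r[T2]=4 [OK]
7. CAS T1 → mem=5 r[T1]=4 [RETRY]
8. CAS T0 → mem=5 r[T0]=3 [RETRY]
9. LOAD T0 → mem=5 r[T0]=5 [LOAD]
10. CAS T0 → mem=6 r[T0]=5 [OK]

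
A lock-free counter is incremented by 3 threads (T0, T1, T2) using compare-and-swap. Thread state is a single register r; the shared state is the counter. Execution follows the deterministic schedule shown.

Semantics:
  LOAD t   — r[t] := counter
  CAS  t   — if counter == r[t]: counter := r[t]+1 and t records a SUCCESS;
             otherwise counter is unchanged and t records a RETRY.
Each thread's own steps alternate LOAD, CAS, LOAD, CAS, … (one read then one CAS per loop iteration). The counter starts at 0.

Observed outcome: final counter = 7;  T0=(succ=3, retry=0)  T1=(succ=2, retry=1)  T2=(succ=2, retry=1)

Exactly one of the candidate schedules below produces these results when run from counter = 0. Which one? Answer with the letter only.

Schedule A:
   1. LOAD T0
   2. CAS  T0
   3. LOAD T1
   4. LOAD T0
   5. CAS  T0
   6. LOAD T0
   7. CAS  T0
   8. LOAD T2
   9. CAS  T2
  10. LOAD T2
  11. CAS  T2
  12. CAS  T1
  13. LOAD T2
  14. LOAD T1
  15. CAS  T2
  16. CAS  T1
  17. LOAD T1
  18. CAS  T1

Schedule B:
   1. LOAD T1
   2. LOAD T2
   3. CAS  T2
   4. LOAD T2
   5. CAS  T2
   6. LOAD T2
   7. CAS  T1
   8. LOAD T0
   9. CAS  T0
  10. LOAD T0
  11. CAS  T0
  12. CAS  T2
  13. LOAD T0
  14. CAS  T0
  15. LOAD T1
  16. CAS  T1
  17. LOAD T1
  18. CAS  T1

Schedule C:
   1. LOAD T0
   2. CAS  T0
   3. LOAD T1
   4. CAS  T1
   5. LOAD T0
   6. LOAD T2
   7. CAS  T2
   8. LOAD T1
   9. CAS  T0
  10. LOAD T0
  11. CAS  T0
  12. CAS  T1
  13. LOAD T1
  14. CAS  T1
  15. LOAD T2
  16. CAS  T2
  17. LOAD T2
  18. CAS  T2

B

Run B:
step 1: T1 LOAD ⇒ load; ctr=0 reg=0
step 2: T2 LOAD ⇒ load; ctr=0 reg=0
step 3: T2 CAS ⇒ ok; ctr=1 reg=0
step 4: T2 LOAD ⇒ load; ctr=1 reg=1
step 5: T2 CAS ⇒ ok; ctr=2 reg=1
step 6: T2 LOAD ⇒ load; ctr=2 reg=2
step 7: T1 CAS ⇒ retry; ctr=2 reg=0
step 8: T0 LOAD ⇒ load; ctr=2 reg=2
step 9: T0 CAS ⇒ ok; ctr=3 reg=2
step 10: T0 LOAD ⇒ load; ctr=3 reg=3
step 11: T0 CAS ⇒ ok; ctr=4 reg=3
step 12: T2 CAS ⇒ retry; ctr=4 reg=2
step 13: T0 LOAD ⇒ load; ctr=4 reg=4
step 14: T0 CAS ⇒ ok; ctr=5 reg=4
step 15: T1 LOAD ⇒ load; ctr=5 reg=5
step 16: T1 CAS ⇒ ok; ctr=6 reg=5
step 17: T1 LOAD ⇒ load; ctr=6 reg=6
step 18: T1 CAS ⇒ ok; ctr=7 reg=6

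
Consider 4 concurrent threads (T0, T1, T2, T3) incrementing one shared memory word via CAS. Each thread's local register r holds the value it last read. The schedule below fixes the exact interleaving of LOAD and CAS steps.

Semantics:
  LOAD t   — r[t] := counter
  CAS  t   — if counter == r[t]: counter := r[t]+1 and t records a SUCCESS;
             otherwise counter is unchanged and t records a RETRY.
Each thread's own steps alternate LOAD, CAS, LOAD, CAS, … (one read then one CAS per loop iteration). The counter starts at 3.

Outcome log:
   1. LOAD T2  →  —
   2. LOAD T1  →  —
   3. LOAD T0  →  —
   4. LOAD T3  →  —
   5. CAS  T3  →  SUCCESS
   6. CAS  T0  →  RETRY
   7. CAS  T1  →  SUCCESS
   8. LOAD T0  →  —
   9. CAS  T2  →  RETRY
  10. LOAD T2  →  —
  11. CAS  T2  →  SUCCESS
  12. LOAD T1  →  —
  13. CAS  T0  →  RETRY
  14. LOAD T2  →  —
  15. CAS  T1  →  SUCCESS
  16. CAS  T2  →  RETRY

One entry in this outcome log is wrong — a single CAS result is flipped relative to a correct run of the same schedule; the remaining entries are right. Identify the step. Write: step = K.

Re-executing:
T2 LOAD — after: cnt=3, r=3 — load
T1 LOAD — after: cnt=3, r=3 — load
T0 LOAD — after: cnt=3, r=3 — load
T3 LOAD — after: cnt=3, r=3 — load
T3 CAS — after: cnt=4, r=3 — ok
T0 CAS — after: cnt=4, r=3 — retry
T1 CAS — after: cnt=4, r=3 — retry
T0 LOAD — after: cnt=4, r=4 — load
T2 CAS — after: cnt=4, r=3 — retry
T2 LOAD — after: cnt=4, r=4 — load
T2 CAS — after: cnt=5, r=4 — ok
T1 LOAD — after: cnt=5, r=5 — load
T0 CAS — after: cnt=5, r=4 — retry
T2 LOAD — after: cnt=5, r=5 — load
T1 CAS — after: cnt=6, r=5 — ok
T2 CAS — after: cnt=6, r=5 — retry
Flip is step 7.

step = 7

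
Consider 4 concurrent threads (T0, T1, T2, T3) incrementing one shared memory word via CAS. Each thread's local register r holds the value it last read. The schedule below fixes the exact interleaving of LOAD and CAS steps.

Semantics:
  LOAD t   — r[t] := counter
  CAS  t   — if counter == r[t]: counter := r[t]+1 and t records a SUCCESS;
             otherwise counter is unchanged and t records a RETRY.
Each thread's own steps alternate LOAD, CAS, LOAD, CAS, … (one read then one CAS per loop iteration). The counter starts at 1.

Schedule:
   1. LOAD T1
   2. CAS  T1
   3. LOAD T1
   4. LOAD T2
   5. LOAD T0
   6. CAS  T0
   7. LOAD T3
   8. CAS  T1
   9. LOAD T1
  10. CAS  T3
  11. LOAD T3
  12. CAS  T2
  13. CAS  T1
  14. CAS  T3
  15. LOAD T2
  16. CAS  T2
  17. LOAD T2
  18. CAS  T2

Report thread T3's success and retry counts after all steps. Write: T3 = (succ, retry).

T3 = (2, 0)

step 1: T1 LOAD ⇒ load; ctr=1 reg=1
step 2: T1 CAS ⇒ ok; ctr=2 reg=1
step 3: T1 LOAD ⇒ load; ctr=2 reg=2
step 4: T2 LOAD ⇒ load; ctr=2 reg=2
step 5: T0 LOAD ⇒ load; ctr=2 reg=2
step 6: T0 CAS ⇒ ok; ctr=3 reg=2
step 7: T3 LOAD ⇒ load; ctr=3 reg=3
step 8: T1 CAS ⇒ retry; ctr=3 reg=2
step 9: T1 LOAD ⇒ load; ctr=3 reg=3
step 10: T3 CAS ⇒ ok; ctr=4 reg=3
step 11: T3 LOAD ⇒ load; ctr=4 reg=4
step 12: T2 CAS ⇒ retry; ctr=4 reg=2
step 13: T1 CAS ⇒ retry; ctr=4 reg=3
step 14: T3 CAS ⇒ ok; ctr=5 reg=4
step 15: T2 LOAD ⇒ load; ctr=5 reg=5
step 16: T2 CAS ⇒ ok; ctr=6 reg=5
step 17: T2 LOAD ⇒ load; ctr=6 reg=6
step 18: T2 CAS ⇒ ok; ctr=7 reg=6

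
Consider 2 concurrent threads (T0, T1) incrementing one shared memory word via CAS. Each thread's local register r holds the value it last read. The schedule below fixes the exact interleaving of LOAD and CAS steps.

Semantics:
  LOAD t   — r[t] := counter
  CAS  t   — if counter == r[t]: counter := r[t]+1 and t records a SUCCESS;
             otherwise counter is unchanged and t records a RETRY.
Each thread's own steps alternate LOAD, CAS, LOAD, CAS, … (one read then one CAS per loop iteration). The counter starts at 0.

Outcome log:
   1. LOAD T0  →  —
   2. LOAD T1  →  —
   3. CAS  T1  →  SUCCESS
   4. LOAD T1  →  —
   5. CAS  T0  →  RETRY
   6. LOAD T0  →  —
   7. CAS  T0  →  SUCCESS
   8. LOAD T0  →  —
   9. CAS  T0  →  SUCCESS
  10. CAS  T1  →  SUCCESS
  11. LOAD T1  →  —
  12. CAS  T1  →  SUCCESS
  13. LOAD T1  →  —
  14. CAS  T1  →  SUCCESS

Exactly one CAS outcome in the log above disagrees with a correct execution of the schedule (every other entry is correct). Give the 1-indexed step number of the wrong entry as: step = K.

step = 10

Correct run:
step 1: T0 LOAD ⇒ load; ctr=0 reg=0
step 2: T1 LOAD ⇒ load; ctr=0 reg=0
step 3: T1 CAS ⇒ ok; ctr=1 reg=0
step 4: T1 LOAD ⇒ load; ctr=1 reg=1
step 5: T0 CAS ⇒ retry; ctr=1 reg=0
step 6: T0 LOAD ⇒ load; ctr=1 reg=1
step 7: T0 CAS ⇒ ok; ctr=2 reg=1
step 8: T0 LOAD ⇒ load; ctr=2 reg=2
step 9: T0 CAS ⇒ ok; ctr=3 reg=2
step 10: T1 CAS ⇒ retry; ctr=3 reg=1
step 11: T1 LOAD ⇒ load; ctr=3 reg=3
step 12: T1 CAS ⇒ ok; ctr=4 reg=3
step 13: T1 LOAD ⇒ load; ctr=4 reg=4
step 14: T1 CAS ⇒ ok; ctr=5 reg=4
Flip is step 10.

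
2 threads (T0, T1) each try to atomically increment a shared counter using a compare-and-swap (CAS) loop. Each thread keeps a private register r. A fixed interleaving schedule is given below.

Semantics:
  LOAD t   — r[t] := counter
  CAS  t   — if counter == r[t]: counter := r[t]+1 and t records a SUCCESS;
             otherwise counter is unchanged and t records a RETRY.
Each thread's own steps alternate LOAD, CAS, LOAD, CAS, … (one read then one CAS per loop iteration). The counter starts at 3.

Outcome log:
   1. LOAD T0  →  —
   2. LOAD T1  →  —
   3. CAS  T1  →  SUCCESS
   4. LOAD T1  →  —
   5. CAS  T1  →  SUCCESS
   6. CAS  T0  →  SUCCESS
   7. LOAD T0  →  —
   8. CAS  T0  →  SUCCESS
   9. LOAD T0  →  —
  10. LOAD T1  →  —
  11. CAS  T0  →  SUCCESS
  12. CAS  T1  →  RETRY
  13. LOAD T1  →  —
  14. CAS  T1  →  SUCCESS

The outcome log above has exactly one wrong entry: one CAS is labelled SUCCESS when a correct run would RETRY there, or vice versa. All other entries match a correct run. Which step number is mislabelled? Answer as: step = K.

step = 6

Correct run:
step 1: T0 LOAD ⇒ load; ctr=3 reg=3
step 2: T1 LOAD ⇒ load; ctr=3 reg=3
step 3: T1 CAS ⇒ ok; ctr=4 reg=3
step 4: T1 LOAD ⇒ load; ctr=4 reg=4
step 5: T1 CAS ⇒ ok; ctr=5 reg=4
step 6: T0 CAS ⇒ retry; ctr=5 reg=3
step 7: T0 LOAD ⇒ load; ctr=5 reg=5
step 8: T0 CAS ⇒ ok; ctr=6 reg=5
step 9: T0 LOAD ⇒ load; ctr=6 reg=6
step 10: T1 LOAD ⇒ load; ctr=6 reg=6
step 11: T0 CAS ⇒ ok; ctr=7 reg=6
step 12: T1 CAS ⇒ retry; ctr=7 reg=6
step 13: T1 LOAD ⇒ load; ctr=7 reg=7
step 14: T1 CAS ⇒ ok; ctr=8 reg=7
Flip is step 6.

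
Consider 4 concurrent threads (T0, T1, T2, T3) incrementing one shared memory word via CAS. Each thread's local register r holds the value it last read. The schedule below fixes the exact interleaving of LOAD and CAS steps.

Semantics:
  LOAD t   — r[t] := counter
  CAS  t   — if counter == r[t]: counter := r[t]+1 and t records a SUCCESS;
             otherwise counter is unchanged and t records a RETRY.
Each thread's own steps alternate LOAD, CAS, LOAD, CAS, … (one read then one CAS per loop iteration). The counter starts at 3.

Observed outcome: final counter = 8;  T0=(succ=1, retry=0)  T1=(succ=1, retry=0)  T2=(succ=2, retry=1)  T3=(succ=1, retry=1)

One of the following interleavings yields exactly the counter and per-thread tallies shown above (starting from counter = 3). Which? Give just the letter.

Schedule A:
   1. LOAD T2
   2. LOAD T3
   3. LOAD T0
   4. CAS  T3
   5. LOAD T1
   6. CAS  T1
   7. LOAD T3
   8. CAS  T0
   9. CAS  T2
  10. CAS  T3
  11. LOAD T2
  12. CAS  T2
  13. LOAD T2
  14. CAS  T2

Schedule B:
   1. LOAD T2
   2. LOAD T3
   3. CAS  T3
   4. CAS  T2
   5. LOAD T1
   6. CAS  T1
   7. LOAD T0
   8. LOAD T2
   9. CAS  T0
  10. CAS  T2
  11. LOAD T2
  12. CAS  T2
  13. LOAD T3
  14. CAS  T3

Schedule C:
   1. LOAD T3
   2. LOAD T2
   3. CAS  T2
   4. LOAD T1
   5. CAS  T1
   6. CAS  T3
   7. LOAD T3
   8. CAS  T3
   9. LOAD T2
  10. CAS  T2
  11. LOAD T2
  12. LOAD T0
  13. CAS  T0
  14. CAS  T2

C

Tracing schedule C:
   1) LOAD T3:  M=3  r_T3=3
   2) LOAD T2:  M=3  r_T2=3
   3) CAS  T2:  M=4  r_T2=3 ✓
   4) LOAD T1:  M=4  r_T1=4
   5) CAS  T1:  M=5  r_T1=4 ✓
   6) CAS  T3:  M=5  r_T3=3 ✗
   7) LOAD T3:  M=5  r_T3=5
   8) CAS  T3:  M=6  r_T3=5 ✓
   9) LOAD T2:  M=6  r_T2=6
  10) CAS  T2:  M=7  r_T2=6 ✓
  11) LOAD T2:  M=7  r_T2=7
  12) LOAD T0:  M=7  r_T0=7
  13) CAS  T0:  M=8  r_T0=7 ✓
  14) CAS  T2:  M=8  r_T2=7 ✗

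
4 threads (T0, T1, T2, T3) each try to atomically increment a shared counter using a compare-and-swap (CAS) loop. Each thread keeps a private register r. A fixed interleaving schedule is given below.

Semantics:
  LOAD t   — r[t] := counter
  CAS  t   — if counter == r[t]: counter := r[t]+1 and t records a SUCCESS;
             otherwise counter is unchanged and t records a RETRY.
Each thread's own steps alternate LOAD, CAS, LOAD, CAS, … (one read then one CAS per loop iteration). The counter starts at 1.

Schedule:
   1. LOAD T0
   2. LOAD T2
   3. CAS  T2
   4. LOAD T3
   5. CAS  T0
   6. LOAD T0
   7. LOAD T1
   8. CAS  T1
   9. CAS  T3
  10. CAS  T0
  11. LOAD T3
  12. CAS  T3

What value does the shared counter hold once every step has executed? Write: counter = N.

counter = 4

   1) LOAD T0:  M=1  r_T0=1
   2) LOAD T2:  M=1  r_T2=1
   3) CAS  T2:  M=2  r_T2=1 ✓
   4) LOAD T3:  M=2  r_T3=2
   5) CAS  T0:  M=2  r_T0=1 ✗
   6) LOAD T0:  M=2  r_T0=2
   7) LOAD T1:  M=2  r_T1=2
   8) CAS  T1:  M=3  r_T1=2 ✓
   9) CAS  T3:  M=3  r_T3=2 ✗
  10) CAS  T0:  M=3  r_T0=2 ✗
  11) LOAD T3:  M=3  r_T3=3
  12) CAS  T3:  M=4  r_T3=3 ✓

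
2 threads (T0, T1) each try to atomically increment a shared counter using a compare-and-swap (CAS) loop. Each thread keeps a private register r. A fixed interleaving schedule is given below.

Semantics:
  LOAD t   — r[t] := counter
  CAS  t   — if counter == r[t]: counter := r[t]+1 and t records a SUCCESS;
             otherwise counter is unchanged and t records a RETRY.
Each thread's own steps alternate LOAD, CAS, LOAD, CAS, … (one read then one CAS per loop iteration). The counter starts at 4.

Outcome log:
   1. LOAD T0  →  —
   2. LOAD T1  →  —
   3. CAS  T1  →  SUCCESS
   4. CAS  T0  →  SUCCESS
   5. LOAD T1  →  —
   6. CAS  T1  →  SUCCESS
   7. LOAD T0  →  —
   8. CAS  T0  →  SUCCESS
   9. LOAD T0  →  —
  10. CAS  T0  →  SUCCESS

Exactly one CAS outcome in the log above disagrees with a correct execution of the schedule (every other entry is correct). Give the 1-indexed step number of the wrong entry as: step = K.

Reference trace:
   1) LOAD T0:  M=4  r_T0=4
   2) LOAD T1:  M=4  r_T1=4
   3) CAS  T1:  M=5  r_T1=4 ✓
   4) CAS  T0:  M=5  r_T0=4 ✗
   5) LOAD T1:  M=5  r_T1=5
   6) CAS  T1:  M=6  r_T1=5 ✓
   7) LOAD T0:  M=6  r_T0=6
   8) CAS  T0:  M=7  r_T0=6 ✓
   9) LOAD T0:  M=7  r_T0=7
  10) CAS  T0:  M=8  r_T0=7 ✓
Flip is step 4.

step = 4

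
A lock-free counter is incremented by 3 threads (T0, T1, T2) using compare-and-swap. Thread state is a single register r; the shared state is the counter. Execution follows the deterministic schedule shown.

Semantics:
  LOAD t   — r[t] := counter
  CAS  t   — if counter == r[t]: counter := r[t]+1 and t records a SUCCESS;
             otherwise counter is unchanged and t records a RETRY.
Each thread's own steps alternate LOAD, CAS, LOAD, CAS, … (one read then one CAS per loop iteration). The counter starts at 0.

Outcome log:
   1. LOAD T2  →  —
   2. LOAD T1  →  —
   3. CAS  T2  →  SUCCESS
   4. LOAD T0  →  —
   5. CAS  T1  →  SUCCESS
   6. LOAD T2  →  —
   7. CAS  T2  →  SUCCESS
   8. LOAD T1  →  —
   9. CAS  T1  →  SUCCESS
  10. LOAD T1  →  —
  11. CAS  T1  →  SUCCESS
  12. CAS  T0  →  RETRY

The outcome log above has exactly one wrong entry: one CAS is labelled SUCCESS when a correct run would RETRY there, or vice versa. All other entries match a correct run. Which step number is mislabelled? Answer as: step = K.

step = 5

Reference trace:
T2 LOAD — after: cnt=0, r=0 — load
T1 LOAD — after: cnt=0, r=0 — load
T2 CAS — after: cnt=1, r=0 — ok
T0 LOAD — after: cnt=1, r=1 — load
T1 CAS — after: cnt=1, r=0 — retry
T2 LOAD — after: cnt=1, r=1 — load
T2 CAS — after: cnt=2, r=1 — ok
T1 LOAD — after: cnt=2, r=2 — load
T1 CAS — after: cnt=3, r=2 — ok
T1 LOAD — after: cnt=3, r=3 — load
T1 CAS — after: cnt=4, r=3 — ok
T0 CAS — after: cnt=4, r=1 — retry
Mismatch at 5.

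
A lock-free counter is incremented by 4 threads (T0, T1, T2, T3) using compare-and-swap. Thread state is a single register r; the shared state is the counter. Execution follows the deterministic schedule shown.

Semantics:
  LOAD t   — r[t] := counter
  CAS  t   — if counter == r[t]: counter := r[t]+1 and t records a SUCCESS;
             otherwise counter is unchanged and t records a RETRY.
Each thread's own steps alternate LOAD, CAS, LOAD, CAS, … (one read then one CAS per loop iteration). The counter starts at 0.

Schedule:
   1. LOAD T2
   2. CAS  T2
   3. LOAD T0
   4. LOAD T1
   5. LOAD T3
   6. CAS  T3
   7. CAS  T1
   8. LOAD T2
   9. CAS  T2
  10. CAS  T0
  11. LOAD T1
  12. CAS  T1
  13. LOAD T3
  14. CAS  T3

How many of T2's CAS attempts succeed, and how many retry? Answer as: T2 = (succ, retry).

T2 = (2, 0)

   1) LOAD T2:  M=0  r_T2=0
   2) CAS  T2:  M=1  r_T2=0 ✓
   3) LOAD T0:  M=1  r_T0=1
   4) LOAD T1:  M=1  r_T1=1
   5) LOAD T3:  M=1  r_T3=1
   6) CAS  T3:  M=2  r_T3=1 ✓
   7) CAS  T1:  M=2  r_T1=1 ✗
   8) LOAD T2:  M=2  r_T2=2
   9) CAS  T2:  M=3  r_T2=2 ✓
  10) CAS  T0:  M=3  r_T0=1 ✗
  11) LOAD T1:  M=3  r_T1=3
  12) CAS  T1:  M=4  r_T1=3 ✓
  13) LOAD T3:  M=4  r_T3=4
  14) CAS  T3:  M=5  r_T3=4 ✓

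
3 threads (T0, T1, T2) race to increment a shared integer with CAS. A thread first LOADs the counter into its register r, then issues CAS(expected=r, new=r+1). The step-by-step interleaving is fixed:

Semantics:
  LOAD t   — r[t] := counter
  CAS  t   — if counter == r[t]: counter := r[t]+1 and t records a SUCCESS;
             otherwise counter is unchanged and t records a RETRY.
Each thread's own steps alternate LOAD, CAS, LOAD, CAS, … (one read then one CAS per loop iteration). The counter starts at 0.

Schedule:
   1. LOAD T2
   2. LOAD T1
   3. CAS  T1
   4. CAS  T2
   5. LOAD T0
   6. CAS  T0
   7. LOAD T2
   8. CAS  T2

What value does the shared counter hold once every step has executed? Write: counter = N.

   1) LOAD T2:  M=0  r_T2=0
   2) LOAD T1:  M=0  r_T1=0
   3) CAS  T1:  M=1  r_T1=0 ✓
   4) CAS  T2:  M=1  r_T2=0 ✗
   5) LOAD T0:  M=1  r_T0=1
   6) CAS  T0:  M=2  r_T0=1 ✓
   7) LOAD T2:  M=2  r_T2=2
   8) CAS  T2:  M=3  r_T2=2 ✓

counter = 3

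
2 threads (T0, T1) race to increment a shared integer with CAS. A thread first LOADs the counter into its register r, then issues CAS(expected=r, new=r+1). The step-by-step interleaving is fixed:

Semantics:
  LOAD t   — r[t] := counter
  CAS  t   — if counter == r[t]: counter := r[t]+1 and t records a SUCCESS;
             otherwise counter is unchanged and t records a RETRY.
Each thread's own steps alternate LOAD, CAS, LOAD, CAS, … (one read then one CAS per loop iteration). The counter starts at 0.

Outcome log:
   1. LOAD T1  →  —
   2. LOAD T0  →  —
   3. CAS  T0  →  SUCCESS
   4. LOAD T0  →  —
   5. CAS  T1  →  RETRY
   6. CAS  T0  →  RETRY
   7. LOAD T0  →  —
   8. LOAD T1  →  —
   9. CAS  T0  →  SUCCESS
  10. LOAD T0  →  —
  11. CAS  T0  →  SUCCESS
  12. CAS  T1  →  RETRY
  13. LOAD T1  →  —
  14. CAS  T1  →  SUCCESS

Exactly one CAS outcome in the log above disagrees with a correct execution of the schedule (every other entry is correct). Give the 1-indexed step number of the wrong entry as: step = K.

step = 6

Re-executing:
#1 T1 reads 0
#2 T0 reads 0
#3 T0 CAS(0→1) writes; counter now 1
#4 T0 reads 1
#5 T1 CAS(0→1) fails; counter now 1
#6 T0 CAS(1→2) writes; counter now 2
#7 T0 reads 2
#8 T1 reads 2
#9 T0 CAS(2→3) writes; counter now 3
#10 T0 reads 3
#11 T0 CAS(3→4) writes; counter now 4
#12 T1 CAS(2→3) fails; counter now 4
#13 T1 reads 4
#14 T1 CAS(4→5) writes; counter now 5
Flip is step 6.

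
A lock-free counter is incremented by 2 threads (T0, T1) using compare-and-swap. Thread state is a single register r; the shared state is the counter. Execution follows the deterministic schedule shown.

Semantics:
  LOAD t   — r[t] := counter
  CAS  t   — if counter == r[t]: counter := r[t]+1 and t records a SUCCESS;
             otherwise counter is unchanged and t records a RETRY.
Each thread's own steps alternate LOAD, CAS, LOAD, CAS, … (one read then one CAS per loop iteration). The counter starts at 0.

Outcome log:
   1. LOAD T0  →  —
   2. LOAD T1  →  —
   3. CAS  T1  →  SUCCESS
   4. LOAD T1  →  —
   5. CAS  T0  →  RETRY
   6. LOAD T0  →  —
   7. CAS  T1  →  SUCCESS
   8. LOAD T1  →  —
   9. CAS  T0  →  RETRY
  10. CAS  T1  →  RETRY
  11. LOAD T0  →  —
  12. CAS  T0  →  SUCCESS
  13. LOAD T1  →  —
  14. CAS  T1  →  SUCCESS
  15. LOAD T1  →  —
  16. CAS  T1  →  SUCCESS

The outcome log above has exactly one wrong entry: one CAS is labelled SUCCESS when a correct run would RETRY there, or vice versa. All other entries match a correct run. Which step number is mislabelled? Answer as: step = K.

step = 10

Re-executing:
[1] T0.load  rd  (counter 0, T0.r 0)
[2] T1.load  rd  (counter 0, T1.r 0)
[3] T1.cas  hit  (counter 1, T1.r 0)
[4] T1.load  rd  (counter 1, T1.r 1)
[5] T0.cas  miss  (counter 1, T0.r 0)
[6] T0.load  rd  (counter 1, T0.r 1)
[7] T1.cas  hit  (counter 2, T1.r 1)
[8] T1.load  rd  (counter 2, T1.r 2)
[9] T0.cas  miss  (counter 2, T0.r 1)
[10] T1.cas  hit  (counter 3, T1.r 2)
[11] T0.load  rd  (counter 3, T0.r 3)
[12] T0.cas  hit  (counter 4, T0.r 3)
[13] T1.load  rd  (counter 4, T1.r 4)
[14] T1.cas  hit  (counter 5, T1.r 4)
[15] T1.load  rd  (counter 5, T1.r 5)
[16] T1.cas  hit  (counter 6, T1.r 5)
Flip is step 10.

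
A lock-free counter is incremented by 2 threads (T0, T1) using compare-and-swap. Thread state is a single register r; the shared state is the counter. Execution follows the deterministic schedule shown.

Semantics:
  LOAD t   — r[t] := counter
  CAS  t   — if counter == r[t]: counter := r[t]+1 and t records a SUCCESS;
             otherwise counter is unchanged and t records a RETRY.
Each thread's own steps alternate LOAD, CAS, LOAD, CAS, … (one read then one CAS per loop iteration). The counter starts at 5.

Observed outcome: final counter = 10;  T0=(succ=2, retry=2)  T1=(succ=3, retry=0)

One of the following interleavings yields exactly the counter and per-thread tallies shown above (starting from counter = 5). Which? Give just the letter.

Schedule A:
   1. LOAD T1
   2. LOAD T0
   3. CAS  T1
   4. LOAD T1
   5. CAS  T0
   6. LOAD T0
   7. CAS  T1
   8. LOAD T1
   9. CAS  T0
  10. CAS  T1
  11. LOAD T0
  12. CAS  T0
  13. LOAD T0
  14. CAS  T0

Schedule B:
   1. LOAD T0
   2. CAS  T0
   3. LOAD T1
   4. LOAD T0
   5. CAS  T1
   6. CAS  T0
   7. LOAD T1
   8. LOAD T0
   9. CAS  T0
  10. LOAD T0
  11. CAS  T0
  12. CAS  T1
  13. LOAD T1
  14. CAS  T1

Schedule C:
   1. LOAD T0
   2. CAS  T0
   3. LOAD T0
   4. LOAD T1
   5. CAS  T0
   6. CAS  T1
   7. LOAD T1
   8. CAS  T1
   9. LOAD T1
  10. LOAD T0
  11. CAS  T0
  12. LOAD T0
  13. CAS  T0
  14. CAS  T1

Run A:
step 1: T1 LOAD ⇒ load; ctr=5 reg=5
step 2: T0 LOAD ⇒ load; ctr=5 reg=5
step 3: T1 CAS ⇒ ok; ctr=6 reg=5
step 4: T1 LOAD ⇒ load; ctr=6 reg=6
step 5: T0 CAS ⇒ retry; ctr=6 reg=5
step 6: T0 LOAD ⇒ load; ctr=6 reg=6
step 7: T1 CAS ⇒ ok; ctr=7 reg=6
step 8: T1 LOAD ⇒ load; ctr=7 reg=7
step 9: T0 CAS ⇒ retry; ctr=7 reg=6
step 10: T1 CAS ⇒ ok; ctr=8 reg=7
step 11: T0 LOAD ⇒ load; ctr=8 reg=8
step 12: T0 CAS ⇒ ok; ctr=9 reg=8
step 13: T0 LOAD ⇒ load; ctr=9 reg=9
step 14: T0 CAS ⇒ ok; ctr=10 reg=9

A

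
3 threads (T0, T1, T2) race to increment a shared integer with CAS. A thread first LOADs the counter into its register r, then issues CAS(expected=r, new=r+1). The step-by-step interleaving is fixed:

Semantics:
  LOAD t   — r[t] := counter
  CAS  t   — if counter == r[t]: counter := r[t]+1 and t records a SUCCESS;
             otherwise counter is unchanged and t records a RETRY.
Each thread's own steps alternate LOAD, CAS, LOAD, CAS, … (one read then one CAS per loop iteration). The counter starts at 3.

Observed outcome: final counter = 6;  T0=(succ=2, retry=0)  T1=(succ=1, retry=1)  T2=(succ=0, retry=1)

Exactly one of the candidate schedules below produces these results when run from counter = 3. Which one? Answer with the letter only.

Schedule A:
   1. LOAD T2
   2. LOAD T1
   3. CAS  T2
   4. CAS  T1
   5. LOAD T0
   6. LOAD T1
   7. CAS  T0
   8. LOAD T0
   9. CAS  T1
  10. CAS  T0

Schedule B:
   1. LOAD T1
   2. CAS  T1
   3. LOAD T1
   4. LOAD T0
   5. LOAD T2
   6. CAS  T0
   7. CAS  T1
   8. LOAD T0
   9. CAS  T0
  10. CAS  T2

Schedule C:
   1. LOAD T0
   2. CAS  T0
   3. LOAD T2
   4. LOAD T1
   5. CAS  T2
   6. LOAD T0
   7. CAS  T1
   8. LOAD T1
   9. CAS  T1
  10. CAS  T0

Run B:
#1 T1 reads 3
#2 T1 CAS(3→4) writes; counter now 4
#3 T1 reads 4
#4 T0 reads 4
#5 T2 reads 4
#6 T0 CAS(4→5) writes; counter now 5
#7 T1 CAS(4→5) fails; counter now 5
#8 T0 reads 5
#9 T0 CAS(5→6) writes; counter now 6
#10 T2 CAS(4→5) fails; counter now 6

B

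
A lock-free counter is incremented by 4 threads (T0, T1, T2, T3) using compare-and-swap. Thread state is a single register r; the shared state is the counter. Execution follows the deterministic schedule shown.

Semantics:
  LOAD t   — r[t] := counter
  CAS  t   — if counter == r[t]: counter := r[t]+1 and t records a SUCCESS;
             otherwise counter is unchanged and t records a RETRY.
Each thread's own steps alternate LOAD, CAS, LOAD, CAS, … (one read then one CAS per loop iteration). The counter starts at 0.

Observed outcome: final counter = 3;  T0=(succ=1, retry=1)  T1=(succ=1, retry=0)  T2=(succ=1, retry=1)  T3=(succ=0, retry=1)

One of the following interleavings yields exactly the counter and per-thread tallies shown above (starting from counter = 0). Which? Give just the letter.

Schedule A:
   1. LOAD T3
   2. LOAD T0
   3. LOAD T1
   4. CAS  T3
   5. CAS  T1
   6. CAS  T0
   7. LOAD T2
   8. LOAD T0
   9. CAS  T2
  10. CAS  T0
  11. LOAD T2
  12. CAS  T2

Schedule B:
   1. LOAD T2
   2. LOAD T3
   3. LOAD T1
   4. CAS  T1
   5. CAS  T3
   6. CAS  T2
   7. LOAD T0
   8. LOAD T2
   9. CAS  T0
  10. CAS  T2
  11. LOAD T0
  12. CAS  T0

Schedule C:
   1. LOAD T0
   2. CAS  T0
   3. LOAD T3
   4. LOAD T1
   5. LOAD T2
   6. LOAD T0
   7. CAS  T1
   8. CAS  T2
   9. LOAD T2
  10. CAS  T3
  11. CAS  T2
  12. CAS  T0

Simulating candidate C:
   1) LOAD T0:  M=0  r_T0=0
   2) CAS  T0:  M=1  r_T0=0 ✓
   3) LOAD T3:  M=1  r_T3=1
   4) LOAD T1:  M=1  r_T1=1
   5) LOAD T2:  M=1  r_T2=1
   6) LOAD T0:  M=1  r_T0=1
   7) CAS  T1:  M=2  r_T1=1 ✓
   8) CAS  T2:  M=2  r_T2=1 ✗
   9) LOAD T2:  M=2  r_T2=2
  10) CAS  T3:  M=2  r_T3=1 ✗
  11) CAS  T2:  M=3  r_T2=2 ✓
  12) CAS  T0:  M=3  r_T0=1 ✗

C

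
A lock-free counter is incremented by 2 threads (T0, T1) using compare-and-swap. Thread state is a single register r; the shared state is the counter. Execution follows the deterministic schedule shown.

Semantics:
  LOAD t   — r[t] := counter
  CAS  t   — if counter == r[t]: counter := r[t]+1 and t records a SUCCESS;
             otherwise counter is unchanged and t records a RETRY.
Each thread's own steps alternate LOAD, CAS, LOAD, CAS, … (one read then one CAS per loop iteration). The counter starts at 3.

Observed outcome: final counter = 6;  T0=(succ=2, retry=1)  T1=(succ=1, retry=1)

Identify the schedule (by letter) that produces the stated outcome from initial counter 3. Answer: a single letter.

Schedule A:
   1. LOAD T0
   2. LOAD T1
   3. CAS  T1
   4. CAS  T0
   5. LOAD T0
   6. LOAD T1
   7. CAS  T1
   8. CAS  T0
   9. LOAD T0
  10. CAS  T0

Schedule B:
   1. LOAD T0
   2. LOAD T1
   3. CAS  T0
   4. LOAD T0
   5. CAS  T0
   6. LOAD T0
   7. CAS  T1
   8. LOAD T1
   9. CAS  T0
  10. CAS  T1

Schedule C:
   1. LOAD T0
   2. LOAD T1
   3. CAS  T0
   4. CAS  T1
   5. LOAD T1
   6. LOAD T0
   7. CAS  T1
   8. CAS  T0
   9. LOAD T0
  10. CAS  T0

Simulating candidate C:
T0 LOAD — after: cnt=3, r=3 — load
T1 LOAD — after: cnt=3, r=3 — load
T0 CAS — after: cnt=4, r=3 — ok
T1 CAS — after: cnt=4, r=3 — retry
T1 LOAD — after: cnt=4, r=4 — load
T0 LOAD — after: cnt=4, r=4 — load
T1 CAS — after: cnt=5, r=4 — ok
T0 CAS — after: cnt=5, r=4 — retry
T0 LOAD — after: cnt=5, r=5 — load
T0 CAS — after: cnt=6, r=5 — ok

C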